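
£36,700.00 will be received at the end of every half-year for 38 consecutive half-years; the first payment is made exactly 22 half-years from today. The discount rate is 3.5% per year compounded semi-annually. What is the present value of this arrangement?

Ordinary annuity of 38 payments, first payment at period 22.
Periodic rate r = 0.035/2 per half-year; n is counted in half-years.
The ordinary-annuity PV formula values the stream one period before the first payment (period 21); discount that back 21 periods:
PV₀ = 36,700 × [1 − (1+r)^−38] / r × (1+r)^−21 = £703,293.33

£703,293.33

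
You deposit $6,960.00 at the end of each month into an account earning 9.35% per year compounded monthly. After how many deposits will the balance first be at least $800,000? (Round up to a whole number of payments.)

Periodic rate r = 0.0935/12 per month; n is counted in months.
Ordinary annuity FV: 800,000 = 6,960 × [((1+r)^n − 1)/r].
(1+r)^n = 1 + 800,000 × r / 6,960, so n = ln(1 + 800,000·r/6,960) / ln(1+r) = 82.40.
Round up to a whole number of payments: n = 83.

83 payments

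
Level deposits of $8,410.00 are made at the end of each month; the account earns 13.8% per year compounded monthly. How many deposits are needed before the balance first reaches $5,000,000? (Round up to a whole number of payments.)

181 payments

Periodic rate r = 0.138/12 per month; n is counted in months.
Ordinary annuity FV: 5,000,000 = 8,410 × [((1+r)^n − 1)/r].
(1+r)^n = 1 + 5,000,000 × r / 8,410, so n = ln(1 + 5,000,000·r/8,410) / ln(1+r) = 180.06.
Round up to a whole number of payments: n = 181.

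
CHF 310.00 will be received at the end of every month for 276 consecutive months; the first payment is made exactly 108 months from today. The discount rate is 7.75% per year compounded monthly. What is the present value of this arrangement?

Ordinary annuity of 276 payments, first payment at period 108.
Periodic rate r = 0.0775/12 per month; n is counted in months.
The ordinary-annuity PV formula values the stream one period before the first payment (period 107); discount that back 107 periods:
PV₀ = 310 × [1 − (1+r)^−276] / r × (1+r)^−107 = CHF 20,026.06

CHF 20,026.06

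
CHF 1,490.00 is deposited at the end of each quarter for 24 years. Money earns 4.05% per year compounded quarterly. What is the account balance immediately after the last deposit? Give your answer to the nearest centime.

CHF 239,921.29

This is an ordinary annuity: 96 deposits of CHF 1,490.00 at the end of each quarter.
Periodic rate r = 0.0405/4 per quarter; n is counted in quarters.
FV = PMT × [((1+r)^n − 1)/r] = 1,490 × [(1+r)^96 − 1] / r = CHF 239,921.29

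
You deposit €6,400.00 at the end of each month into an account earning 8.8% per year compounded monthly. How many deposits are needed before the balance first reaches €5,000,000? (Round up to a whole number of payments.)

Periodic rate r = 0.088/12 per month; n is counted in months.
Ordinary annuity FV: 5,000,000 = 6,400 × [((1+r)^n − 1)/r].
(1+r)^n = 1 + 5,000,000 × r / 6,400, so n = ln(1 + 5,000,000·r/6,400) / ln(1+r) = 260.92.
Round up to a whole number of payments: n = 261.

261 payments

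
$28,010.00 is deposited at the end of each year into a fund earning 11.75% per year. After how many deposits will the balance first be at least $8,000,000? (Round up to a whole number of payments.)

32 payments

Periodic rate r = 0.1175 per year.
Ordinary annuity FV: 8,000,000 = 28,010 × [((1+r)^n − 1)/r].
(1+r)^n = 1 + 8,000,000 × r / 28,010, so n = ln(1 + 8,000,000·r/28,010) / ln(1+r) = 31.89.
Round up to a whole number of payments: n = 32.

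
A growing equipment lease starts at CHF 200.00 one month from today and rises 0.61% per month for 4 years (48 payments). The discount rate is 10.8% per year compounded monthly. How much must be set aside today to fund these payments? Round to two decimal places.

Periodic rate r = 0.108/12 per month; n is counted in months.
Growing ordinary annuity: PV = PMT₁ × [1 − ((1+g)/(1+r))^n] / (r − g) = 200 × [1 − ((1+0.0061)/(1+r))^48] / (r − 0.0061) = CHF 8,899.18.

CHF 8,899.18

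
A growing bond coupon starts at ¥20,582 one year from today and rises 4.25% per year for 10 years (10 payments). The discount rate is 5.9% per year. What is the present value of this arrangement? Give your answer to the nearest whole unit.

Periodic rate r = 0.059 per year.
Growing ordinary annuity: PV = PMT₁ × [1 − ((1+g)/(1+r))^n] / (r − g) = 20,582 × [1 − ((1+0.0425)/(1+r))^10] / (r − 0.0425) = ¥181,277.

¥181,277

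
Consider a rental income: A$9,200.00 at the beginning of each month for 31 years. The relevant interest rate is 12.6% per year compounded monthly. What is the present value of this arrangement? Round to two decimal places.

A$867,209.19

This is an annuity due: 372 payments of A$9,200.00 at the beginning of each month.
Periodic rate r = 0.126/12 per month; n is counted in months.
PV = PMT × [(1 − (1+r)^−n)/r] × (1+r) = 9,200 × [1 − (1+r)^−372] / r × (1+r) = A$867,209.19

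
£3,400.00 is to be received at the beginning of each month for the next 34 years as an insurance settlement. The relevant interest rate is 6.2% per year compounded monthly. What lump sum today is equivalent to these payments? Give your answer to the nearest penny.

This is an annuity due: 408 payments of £3,400.00 at the beginning of each month.
Periodic rate r = 0.062/12 per month; n is counted in months.
PV = PMT × [(1 − (1+r)^−n)/r] × (1+r) = 3,400 × [1 − (1+r)^−408] / r × (1+r) = £580,672.08

£580,672.08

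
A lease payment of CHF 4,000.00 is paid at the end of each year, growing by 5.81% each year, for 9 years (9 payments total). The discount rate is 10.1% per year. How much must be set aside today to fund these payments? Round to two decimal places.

Periodic rate r = 0.101 per year.
Growing ordinary annuity: PV = PMT₁ × [1 − ((1+g)/(1+r))^n] / (r − g) = 4,000 × [1 − ((1+0.0581)/(1+r))^9] / (r − 0.0581) = CHF 28,038.64.

CHF 28,038.64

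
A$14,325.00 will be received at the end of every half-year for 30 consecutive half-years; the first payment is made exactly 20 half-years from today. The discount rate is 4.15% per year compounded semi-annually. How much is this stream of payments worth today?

Ordinary annuity of 30 payments, first payment at period 20.
Periodic rate r = 0.0415/2 per half-year; n is counted in half-years.
The ordinary-annuity PV formula values the stream one period before the first payment (period 19); discount that back 19 periods:
PV₀ = 14,325 × [1 − (1+r)^−30] / r × (1+r)^−19 = A$214,949.84

A$214,949.84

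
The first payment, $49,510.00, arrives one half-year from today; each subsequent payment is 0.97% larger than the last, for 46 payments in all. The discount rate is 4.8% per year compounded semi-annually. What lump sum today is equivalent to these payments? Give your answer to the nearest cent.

Periodic rate r = 0.048/2 per half-year; n is counted in half-years.
Growing ordinary annuity: PV = PMT₁ × [1 − ((1+g)/(1+r))^n] / (r − g) = 49,510 × [1 − ((1+0.0097)/(1+r))^46] / (r − 0.0097) = $1,649,198.24.

$1,649,198.24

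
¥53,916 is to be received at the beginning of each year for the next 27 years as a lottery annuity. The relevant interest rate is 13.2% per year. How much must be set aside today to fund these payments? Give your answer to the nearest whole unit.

¥446,110

This is an annuity due: 27 payments of ¥53,916 at the beginning of each year.
Periodic rate r = 0.132 per year.
PV = PMT × [(1 − (1+r)^−n)/r] × (1+r) = 53,916 × [1 − (1+r)^−27] / r × (1+r) = ¥446,110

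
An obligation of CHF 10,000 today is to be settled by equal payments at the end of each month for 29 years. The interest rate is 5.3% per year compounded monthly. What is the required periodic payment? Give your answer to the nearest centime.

CHF 56.32

Level ordinary annuity; solve PV = PMT × [(1 − (1+r)^−n)/r] for PMT.
Periodic rate r = 0.053/12 per month; n is counted in months.
With n = 348: PMT = 10,000 / ([(1 − (1+r)^−n)/r]) = CHF 56.32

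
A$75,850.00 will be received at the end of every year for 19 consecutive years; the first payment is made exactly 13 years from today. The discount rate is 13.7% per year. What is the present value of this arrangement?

A$108,263.42

Ordinary annuity of 19 payments, first payment at period 13.
Periodic rate r = 0.137 per year.
The ordinary-annuity PV formula values the stream one period before the first payment (period 12); discount that back 12 periods:
PV₀ = 75,850 × [1 − (1+r)^−19] / r × (1+r)^−12 = A$108,263.42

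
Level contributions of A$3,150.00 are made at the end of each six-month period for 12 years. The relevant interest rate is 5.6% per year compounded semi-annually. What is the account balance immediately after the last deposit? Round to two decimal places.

This is an ordinary annuity: 24 deposits of A$3,150.00 at the end of each six-month period.
Periodic rate r = 0.056/2 per half-year; n is counted in half-years.
FV = PMT × [((1+r)^n − 1)/r] = 3,150 × [(1+r)^24 − 1] / r = A$105,766.60

A$105,766.60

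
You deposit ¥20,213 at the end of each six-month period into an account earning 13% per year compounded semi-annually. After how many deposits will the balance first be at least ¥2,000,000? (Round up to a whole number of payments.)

Periodic rate r = 0.13/2 per half-year; n is counted in half-years.
Ordinary annuity FV: 2,000,000 = 20,213 × [((1+r)^n − 1)/r].
(1+r)^n = 1 + 2,000,000 × r / 20,213, so n = ln(1 + 2,000,000·r/20,213) / ln(1+r) = 31.85.
Round up to a whole number of payments: n = 32.

32 payments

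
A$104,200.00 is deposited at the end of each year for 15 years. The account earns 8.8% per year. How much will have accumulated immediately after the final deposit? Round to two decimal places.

A$3,011,744.82

This is an ordinary annuity: 15 deposits of A$104,200.00 at the end of each year.
Periodic rate r = 0.088 per year.
FV = PMT × [((1+r)^n − 1)/r] = 104,200 × [(1+r)^15 − 1] / r = A$3,011,744.82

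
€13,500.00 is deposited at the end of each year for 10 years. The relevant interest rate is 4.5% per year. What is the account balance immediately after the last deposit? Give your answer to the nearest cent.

This is an ordinary annuity: 10 deposits of €13,500.00 at the end of each year.
Periodic rate r = 0.045 per year.
FV = PMT × [((1+r)^n − 1)/r] = 13,500 × [(1+r)^10 − 1] / r = €165,890.83

€165,890.83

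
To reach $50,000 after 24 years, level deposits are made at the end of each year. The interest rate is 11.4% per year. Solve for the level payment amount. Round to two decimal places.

Level ordinary annuity; solve FV = PMT × [((1+r)^n − 1)/r] for PMT.
Periodic rate r = 0.114 per year.
With n = 24: PMT = 50,000 / ([((1+r)^n − 1)/r]) = $461.81

$461.81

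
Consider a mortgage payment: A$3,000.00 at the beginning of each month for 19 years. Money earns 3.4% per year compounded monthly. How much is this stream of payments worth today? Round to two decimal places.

A$504,772.72

This is an annuity due: 228 payments of A$3,000.00 at the beginning of each month.
Periodic rate r = 0.034/12 per month; n is counted in months.
PV = PMT × [(1 − (1+r)^−n)/r] × (1+r) = 3,000 × [1 − (1+r)^−228] / r × (1+r) = A$504,772.72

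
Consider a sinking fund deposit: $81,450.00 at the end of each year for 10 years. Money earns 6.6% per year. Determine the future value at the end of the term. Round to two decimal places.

$1,104,311.23

This is an ordinary annuity: 10 deposits of $81,450.00 at the end of each year.
Periodic rate r = 0.066 per year.
FV = PMT × [((1+r)^n − 1)/r] = 81,450 × [(1+r)^10 − 1] / r = $1,104,311.23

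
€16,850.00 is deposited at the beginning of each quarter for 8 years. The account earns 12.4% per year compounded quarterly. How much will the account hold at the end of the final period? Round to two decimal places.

This is an annuity due: 32 deposits of €16,850.00 at the beginning of each quarter.
Periodic rate r = 0.124/4 per quarter; n is counted in quarters.
FV = PMT × [((1+r)^n − 1)/r] × (1+r) = 16,850 × [(1+r)^32 − 1] / r × (1+r) = €928,188.42

€928,188.42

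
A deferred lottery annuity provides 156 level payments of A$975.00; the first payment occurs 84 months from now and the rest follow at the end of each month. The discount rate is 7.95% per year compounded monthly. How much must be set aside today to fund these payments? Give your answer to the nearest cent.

A$54,704.99

Ordinary annuity of 156 payments, first payment at period 84.
Periodic rate r = 0.0795/12 per month; n is counted in months.
The ordinary-annuity PV formula values the stream one period before the first payment (period 83); discount that back 83 periods:
PV₀ = 975 × [1 − (1+r)^−156] / r × (1+r)^−83 = A$54,704.99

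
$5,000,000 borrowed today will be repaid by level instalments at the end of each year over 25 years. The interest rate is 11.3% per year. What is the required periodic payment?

Level ordinary annuity; solve PV = PMT × [(1 − (1+r)^−n)/r] for PMT.
Periodic rate r = 0.113 per year.
With n = 25: PMT = 5,000,000 / ([(1 − (1+r)^−n)/r]) = $606,747.34

$606,747.34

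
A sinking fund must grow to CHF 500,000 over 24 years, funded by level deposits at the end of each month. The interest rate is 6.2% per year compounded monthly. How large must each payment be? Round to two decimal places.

Level ordinary annuity; solve FV = PMT × [((1+r)^n − 1)/r] for PMT.
Periodic rate r = 0.062/12 per month; n is counted in months.
With n = 288: PMT = 500,000 / ([((1+r)^n − 1)/r]) = CHF 757.29

CHF 757.29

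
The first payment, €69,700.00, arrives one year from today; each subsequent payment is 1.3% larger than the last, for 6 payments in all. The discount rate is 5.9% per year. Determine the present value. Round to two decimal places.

Periodic rate r = 0.059 per year.
Growing ordinary annuity: PV = PMT₁ × [1 − ((1+g)/(1+r))^n] / (r − g) = 69,700 × [1 − ((1+0.013)/(1+r))^6] / (r − 0.013) = €354,421.51.

€354,421.51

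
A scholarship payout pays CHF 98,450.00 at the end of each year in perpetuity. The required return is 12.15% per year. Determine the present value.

Periodic rate r = 0.1215 per year.
Level perpetuity: PV = PMT / r = 98,450 / (0.1215) = CHF 810,288.07.

CHF 810,288.07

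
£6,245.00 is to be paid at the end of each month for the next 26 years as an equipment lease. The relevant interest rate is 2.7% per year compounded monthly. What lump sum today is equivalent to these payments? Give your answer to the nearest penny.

£1,398,924.16

This is an ordinary annuity: 312 payments of £6,245.00 at the end of each month.
Periodic rate r = 0.027/12 per month; n is counted in months.
PV = PMT × [(1 − (1+r)^−n)/r] = 6,245 × [1 − (1+r)^−312] / r = £1,398,924.16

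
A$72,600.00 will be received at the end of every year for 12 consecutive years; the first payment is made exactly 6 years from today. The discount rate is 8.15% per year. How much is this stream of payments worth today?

Ordinary annuity of 12 payments, first payment at period 6.
Periodic rate r = 0.0815 per year.
The ordinary-annuity PV formula values the stream one period before the first payment (period 5); discount that back 5 periods:
PV₀ = 72,600 × [1 − (1+r)^−12] / r × (1+r)^−5 = A$366,928.31

A$366,928.31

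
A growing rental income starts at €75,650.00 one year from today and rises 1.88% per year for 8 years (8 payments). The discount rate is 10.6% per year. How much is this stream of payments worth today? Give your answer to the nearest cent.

Periodic rate r = 0.106 per year.
Growing ordinary annuity: PV = PMT₁ × [1 − ((1+g)/(1+r))^n] / (r − g) = 75,650 × [1 − ((1+0.0188)/(1+r))^8] / (r − 0.0188) = €417,804.42.

€417,804.42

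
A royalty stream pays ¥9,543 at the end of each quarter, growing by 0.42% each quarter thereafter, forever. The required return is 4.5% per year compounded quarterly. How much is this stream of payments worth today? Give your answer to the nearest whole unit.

¥1,353,617

Periodic rate r = 0.045/4 per quarter.
Growing perpetuity (Gordon): PV = PMT₁ / (r − g) = 9,543 / (r − 0.0042) = ¥1,353,617.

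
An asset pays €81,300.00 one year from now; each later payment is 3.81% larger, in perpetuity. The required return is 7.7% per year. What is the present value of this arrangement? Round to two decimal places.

Periodic rate r = 0.077 per year.
Growing perpetuity (Gordon): PV = PMT₁ / (r − g) = 81,300 / (r − 0.0381) = €2,089,974.29.

€2,089,974.29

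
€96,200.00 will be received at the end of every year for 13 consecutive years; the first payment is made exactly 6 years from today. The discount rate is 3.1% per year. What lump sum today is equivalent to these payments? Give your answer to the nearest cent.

Ordinary annuity of 13 payments, first payment at period 6.
Periodic rate r = 0.031 per year.
The ordinary-annuity PV formula values the stream one period before the first payment (period 5); discount that back 5 periods:
PV₀ = 96,200 × [1 − (1+r)^−13] / r × (1+r)^−5 = €872,658.14

€872,658.14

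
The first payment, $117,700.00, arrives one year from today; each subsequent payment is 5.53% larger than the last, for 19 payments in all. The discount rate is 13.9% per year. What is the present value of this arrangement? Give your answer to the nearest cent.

$1,076,418.42

Periodic rate r = 0.139 per year.
Growing ordinary annuity: PV = PMT₁ × [1 − ((1+g)/(1+r))^n] / (r − g) = 117,700 × [1 − ((1+0.0553)/(1+r))^19] / (r − 0.0553) = $1,076,418.42.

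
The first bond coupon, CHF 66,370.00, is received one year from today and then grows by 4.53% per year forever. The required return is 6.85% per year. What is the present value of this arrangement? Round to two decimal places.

CHF 2,860,775.86

Periodic rate r = 0.0685 per year.
Growing perpetuity (Gordon): PV = PMT₁ / (r − g) = 66,370 / (r − 0.0453) = CHF 2,860,775.86.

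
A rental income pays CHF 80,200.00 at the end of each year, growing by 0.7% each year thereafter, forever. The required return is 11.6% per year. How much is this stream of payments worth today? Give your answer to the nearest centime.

Periodic rate r = 0.116 per year.
Growing perpetuity (Gordon): PV = PMT₁ / (r − g) = 80,200 / (r − 0.007) = CHF 735,779.82.

CHF 735,779.82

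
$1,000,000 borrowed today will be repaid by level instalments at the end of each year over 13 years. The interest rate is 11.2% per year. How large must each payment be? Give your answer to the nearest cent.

Level ordinary annuity; solve PV = PMT × [(1 − (1+r)^−n)/r] for PMT.
Periodic rate r = 0.112 per year.
With n = 13: PMT = 1,000,000 / ([(1 − (1+r)^−n)/r]) = $149,644.15

$149,644.15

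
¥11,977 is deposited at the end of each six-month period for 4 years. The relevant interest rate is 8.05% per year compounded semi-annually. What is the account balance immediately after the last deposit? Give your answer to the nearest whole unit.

¥110,457

This is an ordinary annuity: 8 deposits of ¥11,977 at the end of each six-month period.
Periodic rate r = 0.0805/2 per half-year; n is counted in half-years.
FV = PMT × [((1+r)^n − 1)/r] = 11,977 × [(1+r)^8 − 1] / r = ¥110,457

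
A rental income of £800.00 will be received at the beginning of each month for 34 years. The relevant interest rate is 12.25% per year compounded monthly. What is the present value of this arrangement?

£77,911.66

This is an annuity due: 408 payments of £800.00 at the beginning of each month.
Periodic rate r = 0.1225/12 per month; n is counted in months.
PV = PMT × [(1 − (1+r)^−n)/r] × (1+r) = 800 × [1 − (1+r)^−408] / r × (1+r) = £77,911.66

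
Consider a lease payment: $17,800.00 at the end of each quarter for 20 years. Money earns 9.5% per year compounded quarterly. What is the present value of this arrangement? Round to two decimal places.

This is an ordinary annuity: 80 payments of $17,800.00 at the end of each quarter.
Periodic rate r = 0.095/4 per quarter; n is counted in quarters.
PV = PMT × [(1 − (1+r)^−n)/r] = 17,800 × [1 − (1+r)^−80] / r = $634,858.22

$634,858.22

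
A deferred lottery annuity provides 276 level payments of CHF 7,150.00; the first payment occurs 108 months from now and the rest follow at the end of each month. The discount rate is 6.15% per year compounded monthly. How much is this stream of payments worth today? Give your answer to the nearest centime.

Ordinary annuity of 276 payments, first payment at period 108.
Periodic rate r = 0.0615/12 per month; n is counted in months.
The ordinary-annuity PV formula values the stream one period before the first payment (period 107); discount that back 107 periods:
PV₀ = 7,150 × [1 − (1+r)^−276] / r × (1+r)^−107 = CHF 610,419.02

CHF 610,419.02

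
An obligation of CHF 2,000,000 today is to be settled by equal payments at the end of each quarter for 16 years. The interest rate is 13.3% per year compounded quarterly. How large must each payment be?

Level ordinary annuity; solve PV = PMT × [(1 − (1+r)^−n)/r] for PMT.
Periodic rate r = 0.133/4 per quarter; n is counted in quarters.
With n = 64: PMT = 2,000,000 / ([(1 − (1+r)^−n)/r]) = CHF 75,849.94

CHF 75,849.94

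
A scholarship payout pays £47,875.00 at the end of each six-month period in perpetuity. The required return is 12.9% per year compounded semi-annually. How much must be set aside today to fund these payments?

£742,248.06

Periodic rate r = 0.129/2 per half-year.
Level perpetuity: PV = PMT / r = 47,875 / (0.129/2) = £742,248.06.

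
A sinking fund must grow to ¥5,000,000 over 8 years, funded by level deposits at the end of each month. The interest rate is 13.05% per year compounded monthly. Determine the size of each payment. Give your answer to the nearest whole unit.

¥29,801

Level ordinary annuity; solve FV = PMT × [((1+r)^n − 1)/r] for PMT.
Periodic rate r = 0.1305/12 per month; n is counted in months.
With n = 96: PMT = 5,000,000 / ([((1+r)^n − 1)/r]) = ¥29,801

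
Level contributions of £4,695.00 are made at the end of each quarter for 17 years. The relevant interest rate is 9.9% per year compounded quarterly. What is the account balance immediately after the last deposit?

£810,485.94

This is an ordinary annuity: 68 deposits of £4,695.00 at the end of each quarter.
Periodic rate r = 0.099/4 per quarter; n is counted in quarters.
FV = PMT × [((1+r)^n − 1)/r] = 4,695 × [(1+r)^68 − 1] / r = £810,485.94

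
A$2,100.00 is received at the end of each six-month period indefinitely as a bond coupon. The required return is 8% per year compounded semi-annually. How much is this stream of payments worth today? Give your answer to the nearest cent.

Periodic rate r = 0.08/2 per half-year.
Level perpetuity: PV = PMT / r = 2,100 / (0.08/2) = A$52,500.00.

A$52,500.00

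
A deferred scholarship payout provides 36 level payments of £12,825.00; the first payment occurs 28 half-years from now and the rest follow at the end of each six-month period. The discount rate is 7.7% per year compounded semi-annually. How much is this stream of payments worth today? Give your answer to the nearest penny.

£89,290.64

Ordinary annuity of 36 payments, first payment at period 28.
Periodic rate r = 0.077/2 per half-year; n is counted in half-years.
The ordinary-annuity PV formula values the stream one period before the first payment (period 27); discount that back 27 periods:
PV₀ = 12,825 × [1 − (1+r)^−36] / r × (1+r)^−27 = £89,290.64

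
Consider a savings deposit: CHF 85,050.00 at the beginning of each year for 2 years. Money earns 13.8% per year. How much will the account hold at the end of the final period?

This is an annuity due: 2 deposits of CHF 85,050.00 at the beginning of each year.
Periodic rate r = 0.138 per year.
FV = PMT × [((1+r)^n − 1)/r] × (1+r) = 85,050 × [(1+r)^2 − 1] / r × (1+r) = CHF 206,930.39

CHF 206,930.39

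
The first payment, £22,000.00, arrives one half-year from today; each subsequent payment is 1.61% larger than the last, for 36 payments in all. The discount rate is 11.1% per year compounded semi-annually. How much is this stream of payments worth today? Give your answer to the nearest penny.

Periodic rate r = 0.111/2 per half-year; n is counted in half-years.
Growing ordinary annuity: PV = PMT₁ × [1 − ((1+g)/(1+r))^n] / (r − g) = 22,000 × [1 − ((1+0.0161)/(1+r))^36] / (r − 0.0161) = £416,423.43.

£416,423.43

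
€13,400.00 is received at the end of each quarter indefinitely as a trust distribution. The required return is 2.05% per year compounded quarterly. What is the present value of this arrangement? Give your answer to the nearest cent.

€2,614,634.15

Periodic rate r = 0.0205/4 per quarter.
Level perpetuity: PV = PMT / r = 13,400 / (0.0205/4) = €2,614,634.15.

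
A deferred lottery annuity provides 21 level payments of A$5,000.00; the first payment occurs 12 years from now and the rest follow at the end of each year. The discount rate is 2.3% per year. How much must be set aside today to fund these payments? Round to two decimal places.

Ordinary annuity of 21 payments, first payment at period 12.
Periodic rate r = 0.023 per year.
The ordinary-annuity PV formula values the stream one period before the first payment (period 11); discount that back 11 periods:
PV₀ = 5,000 × [1 − (1+r)^−21] / r × (1+r)^−11 = A$64,273.89

A$64,273.89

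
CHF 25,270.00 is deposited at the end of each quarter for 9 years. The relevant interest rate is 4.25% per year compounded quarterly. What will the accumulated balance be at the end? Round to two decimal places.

CHF 1,101,153.50

This is an ordinary annuity: 36 deposits of CHF 25,270.00 at the end of each quarter.
Periodic rate r = 0.0425/4 per quarter; n is counted in quarters.
FV = PMT × [((1+r)^n − 1)/r] = 25,270 × [(1+r)^36 − 1] / r = CHF 1,101,153.50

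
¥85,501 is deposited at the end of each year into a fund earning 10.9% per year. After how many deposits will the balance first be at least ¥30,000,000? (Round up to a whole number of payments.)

36 payments

Periodic rate r = 0.109 per year.
Ordinary annuity FV: 30,000,000 = 85,501 × [((1+r)^n − 1)/r].
(1+r)^n = 1 + 30,000,000 × r / 85,501, so n = ln(1 + 30,000,000·r/85,501) / ln(1+r) = 35.47.
Round up to a whole number of payments: n = 36.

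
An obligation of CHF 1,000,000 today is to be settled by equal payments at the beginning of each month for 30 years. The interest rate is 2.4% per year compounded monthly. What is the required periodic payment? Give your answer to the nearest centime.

CHF 3,891.63

Level annuity due; solve PV = PMT × [(1 − (1+r)^−n)/r] × (1+r) for PMT.
Periodic rate r = 0.024/12 per month; n is counted in months.
With n = 360: PMT = 1,000,000 / ([(1 − (1+r)^−n)/r] × (1+r)) = CHF 3,891.63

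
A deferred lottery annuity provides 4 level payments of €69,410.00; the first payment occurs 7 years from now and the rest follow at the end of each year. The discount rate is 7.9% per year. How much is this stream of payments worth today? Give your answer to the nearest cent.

€146,004.99

Ordinary annuity of 4 payments, first payment at period 7.
Periodic rate r = 0.079 per year.
The ordinary-annuity PV formula values the stream one period before the first payment (period 6); discount that back 6 periods:
PV₀ = 69,410 × [1 − (1+r)^−4] / r × (1+r)^−6 = €146,004.99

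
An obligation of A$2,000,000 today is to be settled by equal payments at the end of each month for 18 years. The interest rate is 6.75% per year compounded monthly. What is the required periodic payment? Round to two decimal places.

A$16,019.29

Level ordinary annuity; solve PV = PMT × [(1 − (1+r)^−n)/r] for PMT.
Periodic rate r = 0.0675/12 per month; n is counted in months.
With n = 216: PMT = 2,000,000 / ([(1 − (1+r)^−n)/r]) = A$16,019.29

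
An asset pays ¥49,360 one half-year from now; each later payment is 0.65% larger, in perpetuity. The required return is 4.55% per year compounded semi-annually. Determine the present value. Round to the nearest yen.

Periodic rate r = 0.0455/2 per half-year.
Growing perpetuity (Gordon): PV = PMT₁ / (r − g) = 49,360 / (r − 0.0065) = ¥3,037,538.

¥3,037,538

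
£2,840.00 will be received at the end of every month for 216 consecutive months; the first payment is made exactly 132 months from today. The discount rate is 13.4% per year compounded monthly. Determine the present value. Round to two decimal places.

£53,982.70

Ordinary annuity of 216 payments, first payment at period 132.
Periodic rate r = 0.134/12 per month; n is counted in months.
The ordinary-annuity PV formula values the stream one period before the first payment (period 131); discount that back 131 periods:
PV₀ = 2,840 × [1 − (1+r)^−216] / r × (1+r)^−131 = £53,982.70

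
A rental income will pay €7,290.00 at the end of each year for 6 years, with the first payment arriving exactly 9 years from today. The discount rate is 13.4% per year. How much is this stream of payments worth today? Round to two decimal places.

Ordinary annuity of 6 payments, first payment at period 9.
Periodic rate r = 0.134 per year.
The ordinary-annuity PV formula values the stream one period before the first payment (period 8); discount that back 8 periods:
PV₀ = 7,290 × [1 − (1+r)^−6] / r × (1+r)^−8 = €10,538.91

€10,538.91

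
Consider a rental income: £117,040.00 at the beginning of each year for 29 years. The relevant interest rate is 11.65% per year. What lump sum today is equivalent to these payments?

£1,075,759.20

This is an annuity due: 29 payments of £117,040.00 at the beginning of each year.
Periodic rate r = 0.1165 per year.
PV = PMT × [(1 − (1+r)^−n)/r] × (1+r) = 117,040 × [1 − (1+r)^−29] / r × (1+r) = £1,075,759.20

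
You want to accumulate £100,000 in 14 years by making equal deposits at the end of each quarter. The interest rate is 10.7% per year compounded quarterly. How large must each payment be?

Level ordinary annuity; solve FV = PMT × [((1+r)^n − 1)/r] for PMT.
Periodic rate r = 0.107/4 per quarter; n is counted in quarters.
With n = 56: PMT = 100,000 / ([((1+r)^n − 1)/r]) = £790.12

£790.12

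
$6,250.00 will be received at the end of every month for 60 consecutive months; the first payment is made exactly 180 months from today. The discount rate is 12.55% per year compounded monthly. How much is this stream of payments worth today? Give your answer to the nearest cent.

$43,097.41

Ordinary annuity of 60 payments, first payment at period 180.
Periodic rate r = 0.1255/12 per month; n is counted in months.
The ordinary-annuity PV formula values the stream one period before the first payment (period 179); discount that back 179 periods:
PV₀ = 6,250 × [1 − (1+r)^−60] / r × (1+r)^−179 = $43,097.41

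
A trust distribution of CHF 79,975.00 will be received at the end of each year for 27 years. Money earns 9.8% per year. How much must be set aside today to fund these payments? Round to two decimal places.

CHF 750,688.41

This is an ordinary annuity: 27 payments of CHF 79,975.00 at the end of each year.
Periodic rate r = 0.098 per year.
PV = PMT × [(1 − (1+r)^−n)/r] = 79,975 × [1 − (1+r)^−27] / r = CHF 750,688.41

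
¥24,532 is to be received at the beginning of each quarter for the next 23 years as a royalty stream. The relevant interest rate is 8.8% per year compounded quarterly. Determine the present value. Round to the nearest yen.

This is an annuity due: 92 payments of ¥24,532 at the beginning of each quarter.
Periodic rate r = 0.088/4 per quarter; n is counted in quarters.
PV = PMT × [(1 − (1+r)^−n)/r] × (1+r) = 24,532 × [1 − (1+r)^−92] / r × (1+r) = ¥985,709

¥985,709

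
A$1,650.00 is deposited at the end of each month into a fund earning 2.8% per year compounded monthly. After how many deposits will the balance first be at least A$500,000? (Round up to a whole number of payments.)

Periodic rate r = 0.028/12 per month; n is counted in months.
Ordinary annuity FV: 500,000 = 1,650 × [((1+r)^n − 1)/r].
(1+r)^n = 1 + 500,000 × r / 1,650, so n = ln(1 + 500,000·r/1,650) / ln(1+r) = 229.46.
Round up to a whole number of payments: n = 230.

230 payments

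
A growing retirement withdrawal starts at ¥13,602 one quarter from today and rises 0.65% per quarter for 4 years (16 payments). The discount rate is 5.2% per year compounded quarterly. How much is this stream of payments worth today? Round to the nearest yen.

¥204,803

Periodic rate r = 0.052/4 per quarter; n is counted in quarters.
Growing ordinary annuity: PV = PMT₁ × [1 − ((1+g)/(1+r))^n] / (r − g) = 13,602 × [1 − ((1+0.0065)/(1+r))^16] / (r − 0.0065) = ¥204,803.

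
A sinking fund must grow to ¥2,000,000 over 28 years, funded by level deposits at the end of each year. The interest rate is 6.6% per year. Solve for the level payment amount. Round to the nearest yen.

¥26,469

Level ordinary annuity; solve FV = PMT × [((1+r)^n − 1)/r] for PMT.
Periodic rate r = 0.066 per year.
With n = 28: PMT = 2,000,000 / ([((1+r)^n − 1)/r]) = ¥26,469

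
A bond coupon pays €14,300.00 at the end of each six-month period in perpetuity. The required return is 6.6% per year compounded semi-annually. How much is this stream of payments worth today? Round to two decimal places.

€433,333.33

Periodic rate r = 0.066/2 per half-year.
Level perpetuity: PV = PMT / r = 14,300 / (0.066/2) = €433,333.33.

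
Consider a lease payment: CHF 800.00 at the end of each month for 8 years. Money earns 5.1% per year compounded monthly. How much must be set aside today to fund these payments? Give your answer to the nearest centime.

This is an ordinary annuity: 96 payments of CHF 800.00 at the end of each month.
Periodic rate r = 0.051/12 per month; n is counted in months.
PV = PMT × [(1 − (1+r)^−n)/r] = 800 × [1 − (1+r)^−96] / r = CHF 62,954.53

CHF 62,954.53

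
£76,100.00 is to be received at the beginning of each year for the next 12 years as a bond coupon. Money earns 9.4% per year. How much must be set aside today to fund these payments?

£584,327.89

This is an annuity due: 12 payments of £76,100.00 at the beginning of each year.
Periodic rate r = 0.094 per year.
PV = PMT × [(1 − (1+r)^−n)/r] × (1+r) = 76,100 × [1 − (1+r)^−12] / r × (1+r) = £584,327.89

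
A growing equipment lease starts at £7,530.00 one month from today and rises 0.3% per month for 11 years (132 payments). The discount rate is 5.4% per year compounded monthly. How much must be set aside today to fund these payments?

Periodic rate r = 0.054/12 per month; n is counted in months.
Growing ordinary annuity: PV = PMT₁ × [1 − ((1+g)/(1+r))^n] / (r − g) = 7,530 × [1 − ((1+0.003)/(1+r))^132] / (r − 0.003) = £898,695.98.

£898,695.98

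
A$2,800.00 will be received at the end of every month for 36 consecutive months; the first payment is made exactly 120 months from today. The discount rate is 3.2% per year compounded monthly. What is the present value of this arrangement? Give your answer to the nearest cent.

Ordinary annuity of 36 payments, first payment at period 120.
Periodic rate r = 0.032/12 per month; n is counted in months.
The ordinary-annuity PV formula values the stream one period before the first payment (period 119); discount that back 119 periods:
PV₀ = 2,800 × [1 − (1+r)^−36] / r × (1+r)^−119 = A$69,919.35

A$69,919.35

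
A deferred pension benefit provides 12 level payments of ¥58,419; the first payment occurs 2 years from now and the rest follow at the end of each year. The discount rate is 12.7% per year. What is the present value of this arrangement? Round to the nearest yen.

¥310,940

Ordinary annuity of 12 payments, first payment at period 2.
Periodic rate r = 0.127 per year.
The ordinary-annuity PV formula values the stream one period before the first payment (period 1); discount that back 1 periods:
PV₀ = 58,419 × [1 − (1+r)^−12] / r × (1+r)^−1 = ¥310,940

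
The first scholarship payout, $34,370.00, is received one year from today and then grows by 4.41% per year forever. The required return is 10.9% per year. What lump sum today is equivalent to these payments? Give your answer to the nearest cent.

Periodic rate r = 0.109 per year.
Growing perpetuity (Gordon): PV = PMT₁ / (r − g) = 34,370 / (r − 0.0441) = $529,583.98.

$529,583.98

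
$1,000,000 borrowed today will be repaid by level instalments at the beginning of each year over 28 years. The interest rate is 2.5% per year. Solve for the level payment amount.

Level annuity due; solve PV = PMT × [(1 − (1+r)^−n)/r] × (1+r) for PMT.
Periodic rate r = 0.025 per year.
With n = 28: PMT = 1,000,000 / ([(1 − (1+r)^−n)/r] × (1+r)) = $48,866.28

$48,866.28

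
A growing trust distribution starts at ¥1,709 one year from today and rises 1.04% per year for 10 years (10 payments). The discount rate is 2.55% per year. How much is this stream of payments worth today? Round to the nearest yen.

¥15,603

Periodic rate r = 0.0255 per year.
Growing ordinary annuity: PV = PMT₁ × [1 − ((1+g)/(1+r))^n] / (r − g) = 1,709 × [1 − ((1+0.0104)/(1+r))^10] / (r − 0.0104) = ¥15,603.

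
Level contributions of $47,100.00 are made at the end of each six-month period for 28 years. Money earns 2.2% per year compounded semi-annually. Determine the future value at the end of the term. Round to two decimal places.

This is an ordinary annuity: 56 deposits of $47,100.00 at the end of each six-month period.
Periodic rate r = 0.022/2 per half-year; n is counted in half-years.
FV = PMT × [((1+r)^n − 1)/r] = 47,100 × [(1+r)^56 − 1] / r = $3,619,379.64

$3,619,379.64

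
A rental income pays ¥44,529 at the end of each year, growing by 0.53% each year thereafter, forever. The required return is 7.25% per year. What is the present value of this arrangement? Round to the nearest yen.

¥662,634

Periodic rate r = 0.0725 per year.
Growing perpetuity (Gordon): PV = PMT₁ / (r − g) = 44,529 / (r − 0.0053) = ¥662,634.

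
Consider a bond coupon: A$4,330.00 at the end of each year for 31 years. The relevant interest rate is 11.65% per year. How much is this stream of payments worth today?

This is an ordinary annuity: 31 payments of A$4,330.00 at the end of each year.
Periodic rate r = 0.1165 per year.
PV = PMT × [(1 − (1+r)^−n)/r] = 4,330 × [1 − (1+r)^−31] / r = A$35,946.87

A$35,946.87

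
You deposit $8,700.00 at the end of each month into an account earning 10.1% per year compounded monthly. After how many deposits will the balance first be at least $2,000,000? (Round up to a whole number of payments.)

Periodic rate r = 0.101/12 per month; n is counted in months.
Ordinary annuity FV: 2,000,000 = 8,700 × [((1+r)^n − 1)/r].
(1+r)^n = 1 + 2,000,000 × r / 8,700, so n = ln(1 + 2,000,000·r/8,700) / ln(1+r) = 128.46.
Round up to a whole number of payments: n = 129.

129 payments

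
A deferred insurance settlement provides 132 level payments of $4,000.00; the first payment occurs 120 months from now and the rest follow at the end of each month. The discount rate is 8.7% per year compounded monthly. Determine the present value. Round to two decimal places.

Ordinary annuity of 132 payments, first payment at period 120.
Periodic rate r = 0.087/12 per month; n is counted in months.
The ordinary-annuity PV formula values the stream one period before the first payment (period 119); discount that back 119 periods:
PV₀ = 4,000 × [1 − (1+r)^−132] / r × (1+r)^−119 = $143,548.56

$143,548.56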